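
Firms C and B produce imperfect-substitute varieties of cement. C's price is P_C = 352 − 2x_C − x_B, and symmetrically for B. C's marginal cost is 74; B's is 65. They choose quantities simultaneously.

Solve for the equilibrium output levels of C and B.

Firm C's profit: π = x_C(352 − 2x_C − x_B) − 74x_C.
∂π/∂x_C = 278 − 4x_C − x_B = 0 ⇒ x_C = 69.5 − 0.25x_B.
Similarly x_B = 71.75 − 0.25x_C.
Solving the two reaction functions simultaneously: (1 − (−0.25)(−0.25))x_C = 69.5 − 0.25·71.75, so 0.9375x_C = 51.5625 and x_C = 55.
Then x_B = 71.75 − 0.25·55 = 58.

55, 58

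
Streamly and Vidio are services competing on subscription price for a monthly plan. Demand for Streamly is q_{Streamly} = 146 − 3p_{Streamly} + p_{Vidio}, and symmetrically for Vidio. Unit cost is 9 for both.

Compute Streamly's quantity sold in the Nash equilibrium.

Streamly's profit: π = (p_{Streamly} − 9)(146 − 3p_{Streamly} + p_{Vidio}).
∂π/∂p_{Streamly} = 173 − 6p_{Streamly} + p_{Vidio} = 0 ⇒ p_{Streamly} = 173/6 + (1/6)p_{Vidio}.
Setting p_{Streamly} = p_{Vidio} in the reaction function: p_{Streamly} = 173/6 + (1/6)p_{Streamly}, so p_{Streamly} = (173/6) / (5/6) = 34.6.
q_{Streamly} = 146 − 3·34.6 + 34.6 = 76.8.

76.8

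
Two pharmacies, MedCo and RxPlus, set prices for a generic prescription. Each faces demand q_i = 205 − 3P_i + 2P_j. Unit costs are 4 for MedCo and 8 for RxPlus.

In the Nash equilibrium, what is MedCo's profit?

MedCo's profit: π = (P_{MedCo} − 4)(205 − 3P_{MedCo} + 2P_{RxPlus}).
∂π/∂P_{MedCo} = 217 − 6P_{MedCo} + 2P_{RxPlus} = 0 ⇒ P_{MedCo} = 217/6 + (1/3)P_{RxPlus}.
Similarly P_{RxPlus} = 229/6 + (1/3)P_{MedCo}.
Solving the two reaction functions simultaneously: (1 − (1/3)(1/3))P_{MedCo} = 217/6 + (1/3)·(229/6), so (8/9)P_{MedCo} = 440/9 and P_{MedCo} = 55.
Then P_{RxPlus} = 229/6 + (1/3)·55 = 56.5.
q_{MedCo} = 205 − 3·55 + 2·56.5 = 153.
Profit = (55 − 4)·153 = 7803.

7803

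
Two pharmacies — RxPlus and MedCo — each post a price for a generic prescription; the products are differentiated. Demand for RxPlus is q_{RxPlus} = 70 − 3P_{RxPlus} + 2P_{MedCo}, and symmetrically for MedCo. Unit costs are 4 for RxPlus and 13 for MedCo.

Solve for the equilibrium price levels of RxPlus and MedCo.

22.1875, 25.5625

RxPlus's profit: π = (P_{RxPlus} − 4)(70 − 3P_{RxPlus} + 2P_{MedCo}).
∂π/∂P_{RxPlus} = 82 − 6P_{RxPlus} + 2P_{MedCo} = 0 ⇒ P_{RxPlus} = 41/3 + (1/3)P_{MedCo}.
Similarly P_{MedCo} = 109/6 + (1/3)P_{RxPlus}.
Plugging P_{MedCo} into RxPlus's best response: P_{RxPlus} = 41/3 + (1/3)(109/6 + (1/3)P_{RxPlus}) ⇒ (8/9)P_{RxPlus} = 355/18, so P_{RxPlus} = 22.1875.
Then P_{MedCo} = 109/6 + (1/3)·22.1875 = 25.5625.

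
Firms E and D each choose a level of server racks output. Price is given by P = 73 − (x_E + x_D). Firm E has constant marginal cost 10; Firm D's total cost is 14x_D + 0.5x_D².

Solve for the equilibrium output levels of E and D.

26, 11

Firm E's profit: π = x_E(73 − (x_E + x_D)) − 10x_E.
∂π/∂x_E = 63 − 2x_E − x_D = 0, so x_E = 31.5 − 0.5x_D.
For D: ∂π/∂x_D = 59 − 3x_D − x_E = 0 ⇒ x_D = 59/3 − (1/3)x_E.
Plugging x_D into E's best response: x_E = 31.5 − 0.5(59/3 − (1/3)x_E) ⇒ (5/6)x_E = 65/3, so x_E = 26.
Then x_D = 59/3 − (1/3)·26 = 11.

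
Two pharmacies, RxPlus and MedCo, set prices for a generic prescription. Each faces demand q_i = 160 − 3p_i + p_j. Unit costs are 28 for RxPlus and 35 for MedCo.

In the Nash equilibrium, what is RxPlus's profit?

1373.88

RxPlus's profit: π = (p_{RxPlus} − 28)(160 − 3p_{RxPlus} + p_{MedCo}).
∂π/∂p_{RxPlus} = 244 − 6p_{RxPlus} + p_{MedCo} = 0 ⇒ p_{RxPlus} = 122/3 + (1/6)p_{MedCo}.
Similarly p_{MedCo} = 265/6 + (1/6)p_{RxPlus}.
Solving the two reaction functions simultaneously: (1 − (1/6)(1/6))p_{RxPlus} = 122/3 + (1/6)·(265/6), so (35/36)p_{RxPlus} = 1729/36 and p_{RxPlus} = 49.4.
Then p_{MedCo} = 265/6 + (1/6)·49.4 = 52.4.
q_{RxPlus} = 160 − 3·49.4 + 52.4 = 64.2.
Profit = (49.4 − 28)·64.2 = 1373.88.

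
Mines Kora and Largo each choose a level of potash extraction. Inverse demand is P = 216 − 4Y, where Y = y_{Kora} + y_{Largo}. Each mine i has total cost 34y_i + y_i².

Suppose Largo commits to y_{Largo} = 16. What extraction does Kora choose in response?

11.8

Mine Kora's profit: π = y_{Kora}(216 − 4(y_{Kora} + y_{Largo})) − 34y_{Kora} − y_{Kora}².
∂π/∂y_{Kora} = 182 − 10y_{Kora} − 4y_{Largo} = 0, so y_{Kora} = 18.2 − 0.4y_{Largo}.
At y_{Largo} = 16: y_{Kora} = 18.2 − 0.4·16 = 11.8.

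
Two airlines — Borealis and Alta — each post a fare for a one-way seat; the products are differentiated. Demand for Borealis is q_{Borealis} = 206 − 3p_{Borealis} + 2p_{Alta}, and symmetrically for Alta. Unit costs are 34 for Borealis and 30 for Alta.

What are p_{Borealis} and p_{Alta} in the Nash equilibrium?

Borealis's profit: π = (p_{Borealis} − 34)(206 − 3p_{Borealis} + 2p_{Alta}).
∂π/∂p_{Borealis} = 308 − 6p_{Borealis} + 2p_{Alta} = 0 ⇒ p_{Borealis} = 154/3 + (1/3)p_{Alta}.
Similarly p_{Alta} = 148/3 + (1/3)p_{Borealis}.
Plugging p_{Alta} into Borealis's best response: p_{Borealis} = 154/3 + (1/3)(148/3 + (1/3)p_{Borealis}) ⇒ (8/9)p_{Borealis} = 610/9, so p_{Borealis} = 76.25.
Then p_{Alta} = 148/3 + (1/3)·76.25 = 74.75.

76.25, 74.75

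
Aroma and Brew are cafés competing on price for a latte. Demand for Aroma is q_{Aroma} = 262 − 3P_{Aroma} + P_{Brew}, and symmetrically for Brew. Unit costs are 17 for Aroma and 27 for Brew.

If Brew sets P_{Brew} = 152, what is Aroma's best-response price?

Aroma's profit: π = (P_{Aroma} − 17)(262 − 3P_{Aroma} + P_{Brew}).
∂π/∂P_{Aroma} = 313 − 6P_{Aroma} + P_{Brew} = 0 ⇒ P_{Aroma} = 313/6 + (1/6)P_{Brew}.
At P_{Brew} = 152: P_{Aroma} = 313/6 + (1/6)·152 = 77.5.

77.5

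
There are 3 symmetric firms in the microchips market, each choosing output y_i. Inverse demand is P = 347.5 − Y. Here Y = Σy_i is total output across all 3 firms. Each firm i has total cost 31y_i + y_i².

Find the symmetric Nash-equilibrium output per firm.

A representative firm's profit is π_i = y_i(347.5 − Y) − 31y_i − y_i², with Y = y_i + Σ_{j≠i} y_j.
First-order condition: 316.5 − 4y_i − Σ_{j≠i} y_j = 0.
Imposing symmetry (y_j = y for all j) turns Σ_{j≠i} y_j into 2y, so 316.5 = 6y and y = 52.75.

52.75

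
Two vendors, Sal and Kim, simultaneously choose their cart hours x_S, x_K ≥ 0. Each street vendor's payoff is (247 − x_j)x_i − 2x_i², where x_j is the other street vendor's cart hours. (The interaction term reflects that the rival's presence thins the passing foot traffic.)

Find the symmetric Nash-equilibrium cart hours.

49.4

Sal's payoff is (247 − x_K)x_S − 2x_S².
∂π/∂x_S = 247 − x_K − 4x_S = 0, so x_S = 61.75 − 0.25x_K.
Setting x_S = x_K in the reaction function: x_S = 61.75 − 0.25x_S, so x_S = 61.75 / 1.25 = 49.4.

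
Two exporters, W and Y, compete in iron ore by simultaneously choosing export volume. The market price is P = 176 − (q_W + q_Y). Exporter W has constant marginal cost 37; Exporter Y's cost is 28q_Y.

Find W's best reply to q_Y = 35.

52

Exporter W's profit: π = q_W(176 − (q_W + q_Y)) − 37q_W.
∂π/∂q_W = 139 − 2q_W − q_Y = 0, so q_W = 69.5 − 0.5q_Y.
At q_Y = 35: q_W = 69.5 − 0.5·35 = 52.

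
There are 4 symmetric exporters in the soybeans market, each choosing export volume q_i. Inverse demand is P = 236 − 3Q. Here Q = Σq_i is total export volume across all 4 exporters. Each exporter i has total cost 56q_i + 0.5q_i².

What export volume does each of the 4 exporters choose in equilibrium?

11.25

A representative exporter's profit is π_i = q_i(236 − 3Q) − 56q_i − 0.5q_i², with Q = q_i + Σ_{j≠i} q_j.
First-order condition: 180 − 7q_i − 3Σ_{j≠i} q_j = 0.
Imposing symmetry (q_j = q for all j) turns Σ_{j≠i} q_j into 3q, so 180 = 16q and q = 11.25.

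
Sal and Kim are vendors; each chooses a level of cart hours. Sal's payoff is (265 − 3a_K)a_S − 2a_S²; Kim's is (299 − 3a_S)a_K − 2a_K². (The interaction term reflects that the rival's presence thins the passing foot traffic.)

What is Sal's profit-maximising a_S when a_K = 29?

44.5

Expanding Sal's payoff: 265a_S − 3a_Ka_S − 2a_S².
∂π/∂a_S = 265 − 3a_K − 4a_S = 0, so a_S = 66.25 − 0.75a_K.
At a_K = 29: a_S = 66.25 − 0.75·29 = 44.5.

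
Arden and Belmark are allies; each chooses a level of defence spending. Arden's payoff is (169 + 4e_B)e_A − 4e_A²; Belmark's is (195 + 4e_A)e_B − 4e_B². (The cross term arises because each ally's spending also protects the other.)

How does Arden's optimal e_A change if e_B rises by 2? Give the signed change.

1

Expanding Arden's payoff: 169e_A + 4e_Be_A − 4e_A².
∂π/∂e_A = 169 + 4e_B − 8e_A = 0, so e_A = 21.125 + 0.5e_B.
The reaction-function slope is 0.5, so a 2-unit rise in e_B moves e_A by 0.5 × 2 = 1. Arden's best response rises — the actions are strategic complements.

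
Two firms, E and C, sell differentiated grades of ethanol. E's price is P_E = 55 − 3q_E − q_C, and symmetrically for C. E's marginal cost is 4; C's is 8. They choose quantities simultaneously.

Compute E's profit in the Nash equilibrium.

164.28

Firm E's profit: π = q_E(55 − 3q_E − q_C) − 4q_E.
∂π/∂q_E = 51 − 6q_E − q_C = 0 ⇒ q_E = 8.5 − (1/6)q_C.
Similarly q_C = 47/6 − (1/6)q_E.
Solving the two reaction functions simultaneously: (1 − (−1/6)(−1/6))q_E = 8.5 − (1/6)·(47/6), so (35/36)q_E = 259/36 and q_E = 7.4.
Then q_C = 47/6 − (1/6)·7.4 = 6.6.
P_E = 55 − 3·7.4 − 6.6 = 26.2.
Profit = (26.2 − 4)·7.4 = 164.28.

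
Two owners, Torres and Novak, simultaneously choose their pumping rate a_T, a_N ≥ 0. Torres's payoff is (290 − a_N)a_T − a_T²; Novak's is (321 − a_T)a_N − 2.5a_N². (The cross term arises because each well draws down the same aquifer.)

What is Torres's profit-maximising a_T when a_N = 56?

117

Expanding Torres's payoff: 290a_T − a_Na_T − a_T².
∂π/∂a_T = 290 − a_N − 2a_T = 0, so a_T = 145 − 0.5a_N.
At a_N = 56: a_T = 145 − 0.5·56 = 117.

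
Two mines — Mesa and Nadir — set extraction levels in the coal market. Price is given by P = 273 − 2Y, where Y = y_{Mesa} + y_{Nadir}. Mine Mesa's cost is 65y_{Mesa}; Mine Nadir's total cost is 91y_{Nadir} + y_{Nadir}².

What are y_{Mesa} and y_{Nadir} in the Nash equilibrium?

44.2, 15.6

Mine Mesa's profit: π = y_{Mesa}(273 − 2(y_{Mesa} + y_{Nadir})) − 65y_{Mesa}.
∂π/∂y_{Mesa} = 208 − 4y_{Mesa} − 2y_{Nadir} = 0, so y_{Mesa} = 52 − 0.5y_{Nadir}.
For Nadir: ∂π/∂y_{Nadir} = 182 − 6y_{Nadir} − 2y_{Mesa} = 0 ⇒ y_{Nadir} = 91/3 − (1/3)y_{Mesa}.
Plugging y_{Nadir} into Mesa's best response: y_{Mesa} = 52 − 0.5(91/3 − (1/3)y_{Mesa}) ⇒ (5/6)y_{Mesa} = 221/6, so y_{Mesa} = 44.2.
Then y_{Nadir} = 91/3 − (1/3)·44.2 = 15.6.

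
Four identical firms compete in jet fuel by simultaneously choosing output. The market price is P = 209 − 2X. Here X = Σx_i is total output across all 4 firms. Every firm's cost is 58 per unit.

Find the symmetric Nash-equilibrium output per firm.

A representative firm's profit is π_i = x_i(209 − 2X) − 58x_i, with X = x_i + Σ_{j≠i} x_j.
First-order condition: 151 − 4x_i − 2Σ_{j≠i} x_j = 0.
With identical firms, set every x_j = x: then 151 − 4x − 6x = 0, i.e. x = 151/10 = 15.1.

15.1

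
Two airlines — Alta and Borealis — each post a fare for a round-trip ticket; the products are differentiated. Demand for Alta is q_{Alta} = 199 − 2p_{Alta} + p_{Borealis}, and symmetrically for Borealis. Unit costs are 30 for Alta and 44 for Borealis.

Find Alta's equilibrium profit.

6774.48

Alta's profit: π = (p_{Alta} − 30)(199 − 2p_{Alta} + p_{Borealis}).
∂π/∂p_{Alta} = 259 − 4p_{Alta} + p_{Borealis} = 0 ⇒ p_{Alta} = 64.75 + 0.25p_{Borealis}.
Similarly p_{Borealis} = 71.75 + 0.25p_{Alta}.
Substituting the second reaction function into the first: p_{Alta} = 64.75 + 0.25(71.75 + 0.25p_{Alta}), which gives 0.9375p_{Alta} = 82.6875 ⇒ p_{Alta} = 88.2.
Then p_{Borealis} = 71.75 + 0.25·88.2 = 93.8.
q_{Alta} = 199 − 2·88.2 + 93.8 = 116.4.
Profit = (88.2 − 30)·116.4 = 6774.48.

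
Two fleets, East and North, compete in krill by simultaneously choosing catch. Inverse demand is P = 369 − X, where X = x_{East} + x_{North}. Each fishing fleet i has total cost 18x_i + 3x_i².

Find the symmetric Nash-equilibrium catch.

39

Fishing fleet East's profit: π = x_{East}(369 − (x_{East} + x_{North})) − 18x_{East} − 3x_{East}².
∂π/∂x_{East} = 351 − 8x_{East} − x_{North} = 0, so x_{East} = 43.875 − 0.125x_{North}.
By symmetry x_{North} = x_{East}; substituting into the reaction function, 1.125x_{East} = 43.875 and x_{East} = 39.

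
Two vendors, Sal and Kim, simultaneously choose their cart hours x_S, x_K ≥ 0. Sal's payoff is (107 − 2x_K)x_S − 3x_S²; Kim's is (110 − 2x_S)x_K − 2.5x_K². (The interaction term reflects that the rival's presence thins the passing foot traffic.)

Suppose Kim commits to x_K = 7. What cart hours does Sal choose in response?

Expanding Sal's payoff: 107x_S − 2x_Kx_S − 3x_S².
∂π/∂x_S = 107 − 2x_K − 6x_S = 0, so x_S = 107/6 − (1/3)x_K.
At x_K = 7: x_S = 107/6 − (1/3)·7 = 15.5.

15.5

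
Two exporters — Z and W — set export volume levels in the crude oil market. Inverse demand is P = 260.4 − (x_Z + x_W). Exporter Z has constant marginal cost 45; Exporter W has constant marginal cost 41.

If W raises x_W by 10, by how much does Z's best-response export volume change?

Exporter Z's profit: π = x_Z(260.4 − (x_Z + x_W)) − 45x_Z.
∂π/∂x_Z = 215.4 − 2x_Z − x_W = 0, so x_Z = 107.7 − 0.5x_W.
The reaction-function slope is −0.5, so a 10-unit rise in x_W moves x_Z by −0.5 × 10 = −5. Z's best response falls — the actions are strategic substitutes.

-5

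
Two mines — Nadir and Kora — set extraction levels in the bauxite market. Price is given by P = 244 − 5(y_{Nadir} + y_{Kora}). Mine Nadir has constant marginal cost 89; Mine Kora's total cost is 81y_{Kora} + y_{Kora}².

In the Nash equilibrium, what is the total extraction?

20

Mine Nadir's profit: π = y_{Nadir}(244 − 5(y_{Nadir} + y_{Kora})) − 89y_{Nadir}.
∂π/∂y_{Nadir} = 155 − 10y_{Nadir} − 5y_{Kora} = 0, so y_{Nadir} = 15.5 − 0.5y_{Kora}.
For Kora: ∂π/∂y_{Kora} = 163 − 12y_{Kora} − 5y_{Nadir} = 0 ⇒ y_{Kora} = 163/12 − (5/12)y_{Nadir}.
Solving the two reaction functions simultaneously: (1 − (−0.5)(−5/12))y_{Nadir} = 15.5 − 0.5·(163/12), so (19/24)y_{Nadir} = 209/24 and y_{Nadir} = 11.
Then y_{Kora} = 163/12 − (5/12)·11 = 9.
Total extraction: 11 + 9 = 20.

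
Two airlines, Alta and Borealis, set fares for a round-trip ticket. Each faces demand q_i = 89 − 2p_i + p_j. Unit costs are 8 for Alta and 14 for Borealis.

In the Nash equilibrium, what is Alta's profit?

Alta's profit: π = (p_{Alta} − 8)(89 − 2p_{Alta} + p_{Borealis}).
∂π/∂p_{Alta} = 105 − 4p_{Alta} + p_{Borealis} = 0 ⇒ p_{Alta} = 26.25 + 0.25p_{Borealis}.
Similarly p_{Borealis} = 29.25 + 0.25p_{Alta}.
Solving the two reaction functions simultaneously: (1 − (0.25)(0.25))p_{Alta} = 26.25 + 0.25·29.25, so 0.9375p_{Alta} = 33.5625 and p_{Alta} = 35.8.
Then p_{Borealis} = 29.25 + 0.25·35.8 = 38.2.
q_{Alta} = 89 − 2·35.8 + 38.2 = 55.6.
Profit = (35.8 − 8)·55.6 = 1545.68.

1545.68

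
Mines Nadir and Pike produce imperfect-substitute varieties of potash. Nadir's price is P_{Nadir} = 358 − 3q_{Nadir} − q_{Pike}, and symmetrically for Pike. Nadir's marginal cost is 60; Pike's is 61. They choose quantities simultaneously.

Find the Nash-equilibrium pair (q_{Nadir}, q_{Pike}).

42.6, 42.4

Mine Nadir's profit: π = q_{Nadir}(358 − 3q_{Nadir} − q_{Pike}) − 60q_{Nadir}.
∂π/∂q_{Nadir} = 298 − 6q_{Nadir} − q_{Pike} = 0 ⇒ q_{Nadir} = 149/3 − (1/6)q_{Pike}.
Similarly q_{Pike} = 49.5 − (1/6)q_{Nadir}.
Plugging q_{Pike} into Nadir's best response: q_{Nadir} = 149/3 − (1/6)(49.5 − (1/6)q_{Nadir}) ⇒ (35/36)q_{Nadir} = 497/12, so q_{Nadir} = 42.6.
Then q_{Pike} = 49.5 − (1/6)·42.6 = 42.4.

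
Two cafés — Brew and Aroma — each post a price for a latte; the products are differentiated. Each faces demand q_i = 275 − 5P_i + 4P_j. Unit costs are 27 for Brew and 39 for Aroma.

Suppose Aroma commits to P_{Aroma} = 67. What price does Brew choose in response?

Brew's profit: π = (P_{Brew} − 27)(275 − 5P_{Brew} + 4P_{Aroma}).
∂π/∂P_{Brew} = 410 − 10P_{Brew} + 4P_{Aroma} = 0 ⇒ P_{Brew} = 41 + 0.4P_{Aroma}.
At P_{Aroma} = 67: P_{Brew} = 41 + 0.4·67 = 67.8.

67.8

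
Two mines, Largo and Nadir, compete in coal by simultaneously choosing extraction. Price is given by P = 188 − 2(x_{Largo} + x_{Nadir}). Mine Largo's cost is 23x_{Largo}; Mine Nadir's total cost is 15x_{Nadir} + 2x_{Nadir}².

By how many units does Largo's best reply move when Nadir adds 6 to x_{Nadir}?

Mine Largo's profit: π = x_{Largo}(188 − 2(x_{Largo} + x_{Nadir})) − 23x_{Largo}.
∂π/∂x_{Largo} = 165 − 4x_{Largo} − 2x_{Nadir} = 0, so x_{Largo} = 41.25 − 0.5x_{Nadir}.
The reaction-function slope is −0.5, so a 6-unit rise in x_{Nadir} moves x_{Largo} by −0.5 × 6 = −3. Largo's best response falls — the actions are strategic substitutes.

-3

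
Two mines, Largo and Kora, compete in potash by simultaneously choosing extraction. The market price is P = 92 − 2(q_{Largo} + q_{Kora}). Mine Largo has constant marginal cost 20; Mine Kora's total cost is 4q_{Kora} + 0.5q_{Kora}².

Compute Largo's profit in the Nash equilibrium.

Mine Largo's profit: π = q_{Largo}(92 − 2(q_{Largo} + q_{Kora})) − 20q_{Largo}.
∂π/∂q_{Largo} = 72 − 4q_{Largo} − 2q_{Kora} = 0, so q_{Largo} = 18 − 0.5q_{Kora}.
For Kora: ∂π/∂q_{Kora} = 88 − 5q_{Kora} − 2q_{Largo} = 0 ⇒ q_{Kora} = 17.6 − 0.4q_{Largo}.
Solving the two reaction functions simultaneously: (1 − (−0.5)(−0.4))q_{Largo} = 18 − 0.5·17.6, so 0.8q_{Largo} = 9.2 and q_{Largo} = 11.5.
Then q_{Kora} = 17.6 − 0.4·11.5 = 13.
Price P = 92 − 2·24.5 = 43.
Largo's profit: (43 − 20)·11.5 = 264.5.

264.5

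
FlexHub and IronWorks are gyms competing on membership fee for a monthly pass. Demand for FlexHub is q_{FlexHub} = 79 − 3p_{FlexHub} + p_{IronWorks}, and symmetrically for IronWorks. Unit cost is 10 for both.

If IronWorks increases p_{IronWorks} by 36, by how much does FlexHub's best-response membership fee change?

FlexHub's profit: π = (p_{FlexHub} − 10)(79 − 3p_{FlexHub} + p_{IronWorks}).
∂π/∂p_{FlexHub} = 109 − 6p_{FlexHub} + p_{IronWorks} = 0 ⇒ p_{FlexHub} = 109/6 + (1/6)p_{IronWorks}.
The reaction-function slope is 1/6, so a 36-unit rise in p_{IronWorks} moves p_{FlexHub} by 1/6 × 36 = 6. FlexHub's best response rises — the actions are strategic complements.

6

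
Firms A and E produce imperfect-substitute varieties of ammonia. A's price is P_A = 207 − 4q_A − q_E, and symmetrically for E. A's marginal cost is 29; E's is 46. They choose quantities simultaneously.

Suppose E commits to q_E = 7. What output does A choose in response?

21.375

Firm A's profit: π = q_A(207 − 4q_A − q_E) − 29q_A.
∂π/∂q_A = 178 − 8q_A − q_E = 0 ⇒ q_A = 22.25 − 0.125q_E.
At q_E = 7: q_A = 22.25 − 0.125·7 = 21.375.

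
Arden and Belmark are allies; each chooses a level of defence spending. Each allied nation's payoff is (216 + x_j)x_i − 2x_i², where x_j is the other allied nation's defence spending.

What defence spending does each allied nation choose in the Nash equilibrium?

Arden's payoff is (216 + x_B)x_A − 2x_A².
∂π/∂x_A = 216 + x_B − 4x_A = 0, so x_A = 54 + 0.25x_B.
Setting x_A = x_B in the reaction function: x_A = 54 + 0.25x_A, so x_A = 54 / 0.75 = 72.

72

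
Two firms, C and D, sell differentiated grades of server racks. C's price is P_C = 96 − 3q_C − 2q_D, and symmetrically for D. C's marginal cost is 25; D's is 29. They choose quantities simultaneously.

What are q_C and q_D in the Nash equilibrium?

Firm C's profit: π = q_C(96 − 3q_C − 2q_D) − 25q_C.
∂π/∂q_C = 71 − 6q_C − 2q_D = 0 ⇒ q_C = 71/6 − (1/3)q_D.
Similarly q_D = 67/6 − (1/3)q_C.
Plugging q_D into C's best response: q_C = 71/6 − (1/3)(67/6 − (1/3)q_C) ⇒ (8/9)q_C = 73/9, so q_C = 9.125.
Then q_D = 67/6 − (1/3)·9.125 = 8.125.

9.125, 8.125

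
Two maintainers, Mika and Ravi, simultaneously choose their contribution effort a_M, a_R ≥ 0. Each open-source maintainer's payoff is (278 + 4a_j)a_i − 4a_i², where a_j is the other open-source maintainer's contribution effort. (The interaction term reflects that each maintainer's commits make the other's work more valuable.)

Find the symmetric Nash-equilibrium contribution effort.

Mika's payoff is (278 + 4a_R)a_M − 4a_M².
∂π/∂a_M = 278 + 4a_R − 8a_M = 0, so a_M = 34.75 + 0.5a_R.
Setting a_M = a_R in the reaction function: a_M = 34.75 + 0.5a_M, so a_M = 34.75 / 0.5 = 69.5.

69.5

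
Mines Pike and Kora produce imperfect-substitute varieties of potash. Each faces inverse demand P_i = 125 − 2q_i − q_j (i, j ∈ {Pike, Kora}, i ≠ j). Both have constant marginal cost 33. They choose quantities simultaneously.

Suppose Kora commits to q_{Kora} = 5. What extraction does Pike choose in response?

21.75

Mine Pike's profit: π = q_{Pike}(125 − 2q_{Pike} − q_{Kora}) − 33q_{Pike}.
∂π/∂q_{Pike} = 92 − 4q_{Pike} − q_{Kora} = 0 ⇒ q_{Pike} = 23 − 0.25q_{Kora}.
At q_{Kora} = 5: q_{Pike} = 23 − 0.25·5 = 21.75.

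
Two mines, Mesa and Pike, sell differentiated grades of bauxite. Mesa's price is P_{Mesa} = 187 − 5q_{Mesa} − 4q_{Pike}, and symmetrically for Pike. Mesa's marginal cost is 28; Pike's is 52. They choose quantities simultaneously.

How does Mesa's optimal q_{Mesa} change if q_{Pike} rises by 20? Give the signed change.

Mine Mesa's profit: π = q_{Mesa}(187 − 5q_{Mesa} − 4q_{Pike}) − 28q_{Mesa}.
∂π/∂q_{Mesa} = 159 − 10q_{Mesa} − 4q_{Pike} = 0 ⇒ q_{Mesa} = 15.9 − 0.4q_{Pike}.
The reaction-function slope is −0.4, so a 20-unit rise in q_{Pike} moves q_{Mesa} by −0.4 × 20 = −8. Mesa's best response falls — the actions are strategic substitutes.

-8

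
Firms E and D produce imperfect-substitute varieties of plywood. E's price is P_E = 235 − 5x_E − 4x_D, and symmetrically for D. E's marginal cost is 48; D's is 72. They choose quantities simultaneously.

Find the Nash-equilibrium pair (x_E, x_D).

Firm E's profit: π = x_E(235 − 5x_E − 4x_D) − 48x_E.
∂π/∂x_E = 187 − 10x_E − 4x_D = 0 ⇒ x_E = 18.7 − 0.4x_D.
Similarly x_D = 16.3 − 0.4x_E.
Solving the two reaction functions simultaneously: (1 − (−0.4)(−0.4))x_E = 18.7 − 0.4·16.3, so 0.84x_E = 12.18 and x_E = 14.5.
Then x_D = 16.3 − 0.4·14.5 = 10.5.

14.5, 10.5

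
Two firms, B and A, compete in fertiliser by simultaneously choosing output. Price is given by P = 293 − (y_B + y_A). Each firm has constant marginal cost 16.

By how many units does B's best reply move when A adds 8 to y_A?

Firm B's profit: π = y_B(293 − (y_B + y_A)) − 16y_B.
∂π/∂y_B = 277 − 2y_B − y_A = 0, so y_B = 138.5 − 0.5y_A.
The reaction-function slope is −0.5, so an 8-unit rise in y_A moves y_B by −0.5 × 8 = −4. B's best response falls — the actions are strategic substitutes.

-4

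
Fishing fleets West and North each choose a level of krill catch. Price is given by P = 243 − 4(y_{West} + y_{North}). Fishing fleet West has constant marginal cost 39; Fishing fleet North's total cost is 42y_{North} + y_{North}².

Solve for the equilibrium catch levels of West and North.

Fishing fleet West's profit: π = y_{West}(243 − 4(y_{West} + y_{North})) − 39y_{West}.
∂π/∂y_{West} = 204 − 8y_{West} − 4y_{North} = 0, so y_{West} = 25.5 − 0.5y_{North}.
For North: ∂π/∂y_{North} = 201 − 10y_{North} − 4y_{West} = 0 ⇒ y_{North} = 20.1 − 0.4y_{West}.
Substituting the second reaction function into the first: y_{West} = 25.5 − 0.5(20.1 − 0.4y_{West}), which gives 0.8y_{West} = 15.45 ⇒ y_{West} = 19.3125.
Then y_{North} = 20.1 − 0.4·19.3125 = 12.375.

19.3125, 12.375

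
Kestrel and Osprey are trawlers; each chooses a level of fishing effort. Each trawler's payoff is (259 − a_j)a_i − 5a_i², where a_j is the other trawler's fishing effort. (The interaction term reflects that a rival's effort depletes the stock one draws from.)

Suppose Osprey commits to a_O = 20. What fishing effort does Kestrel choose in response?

Kestrel's payoff is (259 − a_O)a_K − 5a_K².
∂π/∂a_K = 259 − a_O − 10a_K = 0, so a_K = 25.9 − 0.1a_O.
At a_O = 20: a_K = 25.9 − 0.1·20 = 23.9.

23.9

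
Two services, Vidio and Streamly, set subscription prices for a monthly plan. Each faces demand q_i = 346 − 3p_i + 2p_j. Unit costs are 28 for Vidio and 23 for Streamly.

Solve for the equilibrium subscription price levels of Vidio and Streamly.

Vidio's profit: π = (p_{Vidio} − 28)(346 − 3p_{Vidio} + 2p_{Streamly}).
∂π/∂p_{Vidio} = 430 − 6p_{Vidio} + 2p_{Streamly} = 0 ⇒ p_{Vidio} = 215/3 + (1/3)p_{Streamly}.
Similarly p_{Streamly} = 415/6 + (1/3)p_{Vidio}.
Solving the two reaction functions simultaneously: (1 − (1/3)(1/3))p_{Vidio} = 215/3 + (1/3)·(415/6), so (8/9)p_{Vidio} = 1705/18 and p_{Vidio} = 106.5625.
Then p_{Streamly} = 415/6 + (1/3)·106.5625 = 104.6875.

106.5625, 104.6875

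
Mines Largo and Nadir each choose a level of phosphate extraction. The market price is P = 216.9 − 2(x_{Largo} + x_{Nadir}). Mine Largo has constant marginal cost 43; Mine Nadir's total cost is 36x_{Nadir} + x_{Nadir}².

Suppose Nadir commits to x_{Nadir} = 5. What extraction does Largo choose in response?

Mine Largo's profit: π = x_{Largo}(216.9 − 2(x_{Largo} + x_{Nadir})) − 43x_{Largo}.
∂π/∂x_{Largo} = 173.9 − 4x_{Largo} − 2x_{Nadir} = 0, so x_{Largo} = 43.475 − 0.5x_{Nadir}.
At x_{Nadir} = 5: x_{Largo} = 43.475 − 0.5·5 = 40.975.

40.975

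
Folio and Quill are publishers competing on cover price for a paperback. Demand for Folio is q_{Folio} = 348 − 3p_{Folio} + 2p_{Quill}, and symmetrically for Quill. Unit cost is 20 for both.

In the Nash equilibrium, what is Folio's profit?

Folio's profit: π = (p_{Folio} − 20)(348 − 3p_{Folio} + 2p_{Quill}).
∂π/∂p_{Folio} = 408 − 6p_{Folio} + 2p_{Quill} = 0 ⇒ p_{Folio} = 68 + (1/3)p_{Quill}.
By symmetry p_{Quill} = p_{Folio}; substituting into the reaction function, (2/3)p_{Folio} = 68 and p_{Folio} = 102.
q_{Folio} = 348 − 3·102 + 2·102 = 246.
Profit = (102 − 20)·246 = 20172.

20172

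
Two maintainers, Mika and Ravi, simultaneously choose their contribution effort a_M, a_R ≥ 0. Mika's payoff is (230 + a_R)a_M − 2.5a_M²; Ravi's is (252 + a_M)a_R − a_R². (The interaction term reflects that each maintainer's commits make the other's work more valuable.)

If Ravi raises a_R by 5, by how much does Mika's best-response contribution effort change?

1

Expanding Mika's payoff: 230a_M + a_Ra_M − 2.5a_M².
∂π/∂a_M = 230 + a_R − 5a_M = 0, so a_M = 46 + 0.2a_R.
The reaction-function slope is 0.2, so a 5-unit rise in a_R moves a_M by 0.2 × 5 = 1. Mika's best response rises — the actions are strategic complements.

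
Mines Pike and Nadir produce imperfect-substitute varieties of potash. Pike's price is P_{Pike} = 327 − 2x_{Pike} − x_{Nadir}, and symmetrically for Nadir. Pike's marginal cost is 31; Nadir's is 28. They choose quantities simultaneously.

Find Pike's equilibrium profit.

6962

Mine Pike's profit: π = x_{Pike}(327 − 2x_{Pike} − x_{Nadir}) − 31x_{Pike}.
∂π/∂x_{Pike} = 296 − 4x_{Pike} − x_{Nadir} = 0 ⇒ x_{Pike} = 74 − 0.25x_{Nadir}.
Similarly x_{Nadir} = 74.75 − 0.25x_{Pike}.
Substituting the second reaction function into the first: x_{Pike} = 74 − 0.25(74.75 − 0.25x_{Pike}), which gives 0.9375x_{Pike} = 55.3125 ⇒ x_{Pike} = 59.
Then x_{Nadir} = 74.75 − 0.25·59 = 60.
P_{Pike} = 327 − 2·59 − 60 = 149.
Profit = (149 − 31)·59 = 6962.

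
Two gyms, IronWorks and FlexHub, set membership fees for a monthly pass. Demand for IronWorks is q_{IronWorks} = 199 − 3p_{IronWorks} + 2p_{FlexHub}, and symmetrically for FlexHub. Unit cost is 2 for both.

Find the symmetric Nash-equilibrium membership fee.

51.25

IronWorks's profit: π = (p_{IronWorks} − 2)(199 − 3p_{IronWorks} + 2p_{FlexHub}).
∂π/∂p_{IronWorks} = 205 − 6p_{IronWorks} + 2p_{FlexHub} = 0 ⇒ p_{IronWorks} = 205/6 + (1/3)p_{FlexHub}.
By symmetry p_{FlexHub} = p_{IronWorks}; substituting into the reaction function, (2/3)p_{IronWorks} = 205/6 and p_{IronWorks} = 51.25.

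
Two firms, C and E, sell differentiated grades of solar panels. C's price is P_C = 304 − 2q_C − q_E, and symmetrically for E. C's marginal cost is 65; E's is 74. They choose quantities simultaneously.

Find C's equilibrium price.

Firm C's profit: π = q_C(304 − 2q_C − q_E) − 65q_C.
∂π/∂q_C = 239 − 4q_C − q_E = 0 ⇒ q_C = 59.75 − 0.25q_E.
Similarly q_E = 57.5 − 0.25q_C.
Substituting the second reaction function into the first: q_C = 59.75 − 0.25(57.5 − 0.25q_C), which gives 0.9375q_C = 45.375 ⇒ q_C = 48.4.
Then q_E = 57.5 − 0.25·48.4 = 45.4.
P_C = 304 − 2·48.4 − 45.4 = 161.8.

161.8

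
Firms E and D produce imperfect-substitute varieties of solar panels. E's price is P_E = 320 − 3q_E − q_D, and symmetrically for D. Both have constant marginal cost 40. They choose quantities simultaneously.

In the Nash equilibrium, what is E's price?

160

Firm E's profit: π = q_E(320 − 3q_E − q_D) − 40q_E.
∂π/∂q_E = 280 − 6q_E − q_D = 0 ⇒ q_E = 140/3 − (1/6)q_D.
Setting q_E = q_D in the reaction function: q_E = 140/3 − (1/6)q_E, so q_E = (140/3) / (7/6) = 40.
P_E = 320 − 3·40 − 40 = 160.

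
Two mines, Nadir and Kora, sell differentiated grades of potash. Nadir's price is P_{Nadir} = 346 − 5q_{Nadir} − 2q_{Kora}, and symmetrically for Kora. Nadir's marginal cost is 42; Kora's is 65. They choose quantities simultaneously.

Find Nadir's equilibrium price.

171.0625

Mine Nadir's profit: π = q_{Nadir}(346 − 5q_{Nadir} − 2q_{Kora}) − 42q_{Nadir}.
∂π/∂q_{Nadir} = 304 − 10q_{Nadir} − 2q_{Kora} = 0 ⇒ q_{Nadir} = 30.4 − 0.2q_{Kora}.
Similarly q_{Kora} = 28.1 − 0.2q_{Nadir}.
Plugging q_{Kora} into Nadir's best response: q_{Nadir} = 30.4 − 0.2(28.1 − 0.2q_{Nadir}) ⇒ 0.96q_{Nadir} = 24.78, so q_{Nadir} = 25.8125.
Then q_{Kora} = 28.1 − 0.2·25.8125 = 22.9375.
P_{Nadir} = 346 − 5·25.8125 − 2·22.9375 = 171.0625.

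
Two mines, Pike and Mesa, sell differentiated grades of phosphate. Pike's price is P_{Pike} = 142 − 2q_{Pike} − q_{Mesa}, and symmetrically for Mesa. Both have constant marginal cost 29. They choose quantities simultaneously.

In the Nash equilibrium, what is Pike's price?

74.2

Mine Pike's profit: π = q_{Pike}(142 − 2q_{Pike} − q_{Mesa}) − 29q_{Pike}.
∂π/∂q_{Pike} = 113 − 4q_{Pike} − q_{Mesa} = 0 ⇒ q_{Pike} = 28.25 − 0.25q_{Mesa}.
By symmetry q_{Mesa} = q_{Pike}; substituting into the reaction function, 1.25q_{Pike} = 28.25 and q_{Pike} = 22.6.
P_{Pike} = 142 − 2·22.6 − 22.6 = 74.2.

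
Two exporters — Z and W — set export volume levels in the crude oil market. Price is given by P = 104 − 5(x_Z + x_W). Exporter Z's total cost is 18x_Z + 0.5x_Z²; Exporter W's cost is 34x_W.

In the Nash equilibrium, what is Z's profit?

Exporter Z's profit: π = x_Z(104 − 5(x_Z + x_W)) − 18x_Z − 0.5x_Z².
∂π/∂x_Z = 86 − 11x_Z − 5x_W = 0, so x_Z = 86/11 − (5/11)x_W.
For W: ∂π/∂x_W = 70 − 10x_W − 5x_Z = 0 ⇒ x_W = 7 − 0.5x_Z.
Substituting the second reaction function into the first: x_Z = 86/11 − (5/11)(7 − 0.5x_Z), which gives (17/22)x_Z = 51/11 ⇒ x_Z = 6.
Then x_W = 7 − 0.5·6 = 4.
Price P = 104 − 5·10 = 54.
Z's profit: (54 − 18)·6 − 0.5(6)² = 198.

198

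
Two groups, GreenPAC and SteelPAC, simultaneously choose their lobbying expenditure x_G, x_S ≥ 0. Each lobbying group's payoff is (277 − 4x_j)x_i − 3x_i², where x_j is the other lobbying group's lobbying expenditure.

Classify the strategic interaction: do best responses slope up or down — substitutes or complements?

GreenPAC's payoff is (277 − 4x_S)x_G − 3x_G².
∂π/∂x_G = 277 − 4x_S − 6x_G = 0, so x_G = 277/6 − (2/3)x_S.
The best-response slope dx_G/dx_S = −2/3 < 0: the reaction function is downward-sloping, so the choices are strategic substitutes.

strategic substitutes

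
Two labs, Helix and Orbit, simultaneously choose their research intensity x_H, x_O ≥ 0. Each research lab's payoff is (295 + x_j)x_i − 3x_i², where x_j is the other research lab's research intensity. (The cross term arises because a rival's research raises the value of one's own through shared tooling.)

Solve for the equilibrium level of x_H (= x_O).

59

Helix's payoff is (295 + x_O)x_H − 3x_H².
∂π/∂x_H = 295 + x_O − 6x_H = 0, so x_H = 295/6 + (1/6)x_O.
Setting x_H = x_O in the reaction function: x_H = 295/6 + (1/6)x_H, so x_H = (295/6) / (5/6) = 59.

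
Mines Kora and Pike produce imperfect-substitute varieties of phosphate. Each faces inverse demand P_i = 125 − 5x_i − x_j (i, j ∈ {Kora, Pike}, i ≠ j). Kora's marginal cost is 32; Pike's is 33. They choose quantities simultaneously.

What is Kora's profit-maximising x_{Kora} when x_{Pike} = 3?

Mine Kora's profit: π = x_{Kora}(125 − 5x_{Kora} − x_{Pike}) − 32x_{Kora}.
∂π/∂x_{Kora} = 93 − 10x_{Kora} − x_{Pike} = 0 ⇒ x_{Kora} = 9.3 − 0.1x_{Pike}.
At x_{Pike} = 3: x_{Kora} = 9.3 − 0.1·3 = 9.

9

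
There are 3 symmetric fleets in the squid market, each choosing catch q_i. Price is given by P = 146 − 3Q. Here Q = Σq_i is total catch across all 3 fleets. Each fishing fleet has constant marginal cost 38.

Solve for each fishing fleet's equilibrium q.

A representative fishing fleet's profit is π_i = q_i(146 − 3Q) − 38q_i, with Q = q_i + Σ_{j≠i} q_j.
First-order condition: 108 − 6q_i − 3Σ_{j≠i} q_j = 0.
With identical fishing fleets, set every q_j = q: then 108 − 6q − 6q = 0, i.e. q = 108/12 = 9.

9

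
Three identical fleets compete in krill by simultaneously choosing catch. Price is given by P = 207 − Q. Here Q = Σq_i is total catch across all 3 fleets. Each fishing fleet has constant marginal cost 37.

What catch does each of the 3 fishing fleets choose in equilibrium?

42.5

A representative fishing fleet's profit is π_i = q_i(207 − Q) − 37q_i, with Q = q_i + Σ_{j≠i} q_j.
First-order condition: 170 − 2q_i − Σ_{j≠i} q_j = 0.
With identical fishing fleets, set every q_j = q: then 170 − 2q − 2q = 0, i.e. q = 170/4 = 42.5.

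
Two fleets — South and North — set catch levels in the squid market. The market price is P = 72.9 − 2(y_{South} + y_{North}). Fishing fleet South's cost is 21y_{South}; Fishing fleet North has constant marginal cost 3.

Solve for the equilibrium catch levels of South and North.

5.65, 14.65

Fishing fleet South's profit: π = y_{South}(72.9 − 2(y_{South} + y_{North})) − 21y_{South}.
∂π/∂y_{South} = 51.9 − 4y_{South} − 2y_{North} = 0, so y_{South} = 12.975 − 0.5y_{North}.
By the same steps for North: y_{North} = 17.475 − 0.5y_{South}.
Plugging y_{North} into South's best response: y_{South} = 12.975 − 0.5(17.475 − 0.5y_{South}) ⇒ 0.75y_{South} = 4.2375, so y_{South} = 5.65.
Then y_{North} = 17.475 − 0.5·5.65 = 14.65.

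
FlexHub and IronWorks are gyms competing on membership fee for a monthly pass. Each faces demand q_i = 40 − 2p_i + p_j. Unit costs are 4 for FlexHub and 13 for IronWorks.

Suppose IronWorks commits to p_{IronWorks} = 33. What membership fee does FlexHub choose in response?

20.25

FlexHub's profit: π = (p_{FlexHub} − 4)(40 − 2p_{FlexHub} + p_{IronWorks}).
∂π/∂p_{FlexHub} = 48 − 4p_{FlexHub} + p_{IronWorks} = 0 ⇒ p_{FlexHub} = 12 + 0.25p_{IronWorks}.
At p_{IronWorks} = 33: p_{FlexHub} = 12 + 0.25·33 = 20.25.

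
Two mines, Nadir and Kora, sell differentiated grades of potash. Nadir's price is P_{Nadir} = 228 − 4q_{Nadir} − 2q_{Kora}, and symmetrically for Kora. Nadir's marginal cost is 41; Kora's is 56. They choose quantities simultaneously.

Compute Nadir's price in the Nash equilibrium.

117.8

Mine Nadir's profit: π = q_{Nadir}(228 − 4q_{Nadir} − 2q_{Kora}) − 41q_{Nadir}.
∂π/∂q_{Nadir} = 187 − 8q_{Nadir} − 2q_{Kora} = 0 ⇒ q_{Nadir} = 23.375 − 0.25q_{Kora}.
Similarly q_{Kora} = 21.5 − 0.25q_{Nadir}.
Plugging q_{Kora} into Nadir's best response: q_{Nadir} = 23.375 − 0.25(21.5 − 0.25q_{Nadir}) ⇒ 0.9375q_{Nadir} = 18, so q_{Nadir} = 19.2.
Then q_{Kora} = 21.5 − 0.25·19.2 = 16.7.
P_{Nadir} = 228 − 4·19.2 − 2·16.7 = 117.8.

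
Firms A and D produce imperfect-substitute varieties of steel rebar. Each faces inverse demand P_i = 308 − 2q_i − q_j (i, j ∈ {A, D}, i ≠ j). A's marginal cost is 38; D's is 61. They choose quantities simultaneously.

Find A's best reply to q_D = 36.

58.5

Firm A's profit: π = q_A(308 − 2q_A − q_D) − 38q_A.
∂π/∂q_A = 270 − 4q_A − q_D = 0 ⇒ q_A = 67.5 − 0.25q_D.
At q_D = 36: q_A = 67.5 − 0.25·36 = 58.5.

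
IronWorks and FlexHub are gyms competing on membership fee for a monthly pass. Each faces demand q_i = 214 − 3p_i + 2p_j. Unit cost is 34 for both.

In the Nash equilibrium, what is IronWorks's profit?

6075

IronWorks's profit: π = (p_{IronWorks} − 34)(214 − 3p_{IronWorks} + 2p_{FlexHub}).
∂π/∂p_{IronWorks} = 316 − 6p_{IronWorks} + 2p_{FlexHub} = 0 ⇒ p_{IronWorks} = 158/3 + (1/3)p_{FlexHub}.
The game is symmetric, so in equilibrium p_{FlexHub} = p_{IronWorks}: the reaction function gives (2/3)p_{IronWorks} = 158/3, hence p_{IronWorks} = 79.
q_{IronWorks} = 214 − 3·79 + 2·79 = 135.
Profit = (79 − 34)·135 = 6075.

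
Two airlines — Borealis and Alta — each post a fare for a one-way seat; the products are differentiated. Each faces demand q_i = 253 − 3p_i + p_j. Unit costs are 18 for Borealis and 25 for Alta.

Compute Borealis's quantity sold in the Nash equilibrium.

132

Borealis's profit: π = (p_{Borealis} − 18)(253 − 3p_{Borealis} + p_{Alta}).
∂π/∂p_{Borealis} = 307 − 6p_{Borealis} + p_{Alta} = 0 ⇒ p_{Borealis} = 307/6 + (1/6)p_{Alta}.
Similarly p_{Alta} = 164/3 + (1/6)p_{Borealis}.
Solving the two reaction functions simultaneously: (1 − (1/6)(1/6))p_{Borealis} = 307/6 + (1/6)·(164/3), so (35/36)p_{Borealis} = 1085/18 and p_{Borealis} = 62.
Then p_{Alta} = 164/3 + (1/6)·62 = 65.
q_{Borealis} = 253 − 3·62 + 65 = 132.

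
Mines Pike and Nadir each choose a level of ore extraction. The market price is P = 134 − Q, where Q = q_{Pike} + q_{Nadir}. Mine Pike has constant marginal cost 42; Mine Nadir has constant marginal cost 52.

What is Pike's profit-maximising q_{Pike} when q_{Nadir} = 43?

24.5

Mine Pike's profit: π = q_{Pike}(134 − (q_{Pike} + q_{Nadir})) − 42q_{Pike}.
∂π/∂q_{Pike} = 92 − 2q_{Pike} − q_{Nadir} = 0, so q_{Pike} = 46 − 0.5q_{Nadir}.
At q_{Nadir} = 43: q_{Pike} = 46 − 0.5·43 = 24.5.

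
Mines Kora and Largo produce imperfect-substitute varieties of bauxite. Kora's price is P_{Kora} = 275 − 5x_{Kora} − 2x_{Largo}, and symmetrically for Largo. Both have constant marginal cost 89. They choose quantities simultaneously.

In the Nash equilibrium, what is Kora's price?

Mine Kora's profit: π = x_{Kora}(275 − 5x_{Kora} − 2x_{Largo}) − 89x_{Kora}.
∂π/∂x_{Kora} = 186 − 10x_{Kora} − 2x_{Largo} = 0 ⇒ x_{Kora} = 18.6 − 0.2x_{Largo}.
By symmetry x_{Largo} = x_{Kora}; substituting into the reaction function, 1.2x_{Kora} = 18.6 and x_{Kora} = 15.5.
P_{Kora} = 275 − 5·15.5 − 2·15.5 = 166.5.

166.5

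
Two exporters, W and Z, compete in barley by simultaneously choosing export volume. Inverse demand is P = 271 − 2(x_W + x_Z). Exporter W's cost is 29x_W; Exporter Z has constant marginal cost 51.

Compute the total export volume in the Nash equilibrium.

77

Exporter W's profit: π = x_W(271 − 2(x_W + x_Z)) − 29x_W.
∂π/∂x_W = 242 − 4x_W − 2x_Z = 0, so x_W = 60.5 − 0.5x_Z.
By the same steps for Z: x_Z = 55 − 0.5x_W.
Substituting the second reaction function into the first: x_W = 60.5 − 0.5(55 − 0.5x_W), which gives 0.75x_W = 33 ⇒ x_W = 44.
Then x_Z = 55 − 0.5·44 = 33.
Total export volume: 44 + 33 = 77.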